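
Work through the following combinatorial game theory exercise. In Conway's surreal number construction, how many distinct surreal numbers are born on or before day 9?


Day 0: {|} = 0 is born. Count = 1.
Day n: the number of surreal numbers born by day n is 2^(n+1) - 1.
By day 0: 2^1 - 1 = 1
By day 1: 2^2 - 1 = 3
By day 2: 2^3 - 1 = 7
By day 3: 2^4 - 1 = 15
By day 4: 2^5 - 1 = 31
By day 5: 2^6 - 1 = 63
By day 6: 2^7 - 1 = 127
By day 7: 2^8 - 1 = 255
By day 8: 2^9 - 1 = 511
By day 9: 2^10 - 1 = 1023
By day 9: 1023 surreal numbers.

1023


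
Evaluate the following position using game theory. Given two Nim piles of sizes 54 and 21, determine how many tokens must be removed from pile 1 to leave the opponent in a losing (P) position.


Piles: 54 and 21
Current XOR: 54 XOR 21 = 35 (non-zero, so this is an N-position).
To make the XOR zero, we need to find a move that balances the piles.
For pile 1 (size 54): target = 54 XOR 35 = 21
We reduce pile 1 from 54 to 21.
Tokens removed: 54 - 21 = 33
Verification: 21 XOR 21 = 0

33


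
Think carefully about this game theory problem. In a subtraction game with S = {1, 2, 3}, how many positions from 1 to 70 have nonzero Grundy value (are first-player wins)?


Subtraction set S = {1, 2, 3}, so G(n) = n mod 4.
G(n) = 0 when n is a multiple of 4.
Multiples of 4 in [1, 70]: 17
N-positions (nonzero Grundy) = 70 - 17 = 53

53


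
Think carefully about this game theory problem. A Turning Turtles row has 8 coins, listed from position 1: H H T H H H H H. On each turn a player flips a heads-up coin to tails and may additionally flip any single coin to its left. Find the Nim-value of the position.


Coins: H H T H H H H H
Key fact: a single head at position k behaves exactly like a Nim heap of size k (turning it to T and optionally flipping a coin at j < k corresponds to moving the heap from k to j, or to 0), and heads combine as a disjunctive sum (two heads at the same place would cancel, matching j XOR j = 0). So the Nim-value is the XOR of the 1-indexed positions of the heads.
Face-up positions (1-indexed): [1, 2, 4, 5, 6, 7, 8]
XOR 0 with 1: 0 XOR 1 = 1
XOR 1 with 2: 1 XOR 2 = 3
XOR 3 with 4: 3 XOR 4 = 7
XOR 7 with 5: 7 XOR 5 = 2
XOR 2 with 6: 2 XOR 6 = 4
XOR 4 with 7: 4 XOR 7 = 3
XOR 3 with 8: 3 XOR 8 = 11
Nim-value = 11

11


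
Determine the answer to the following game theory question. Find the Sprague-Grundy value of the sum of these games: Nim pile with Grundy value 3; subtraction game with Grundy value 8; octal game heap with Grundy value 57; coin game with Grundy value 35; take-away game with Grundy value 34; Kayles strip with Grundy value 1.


By the Sprague-Grundy theorem, the Grundy value of a sum of games is the XOR of individual Grundy values.
Nim pile: Grundy value = 3. Running XOR: 0 XOR 3 = 3
subtraction game: Grundy value = 8. Running XOR: 3 XOR 8 = 11
octal game heap: Grundy value = 57. Running XOR: 11 XOR 57 = 50
coin game: Grundy value = 35. Running XOR: 50 XOR 35 = 17
take-away game: Grundy value = 34. Running XOR: 17 XOR 34 = 51
Kayles strip: Grundy value = 1. Running XOR: 51 XOR 1 = 50
The combined Grundy value is 50.

50


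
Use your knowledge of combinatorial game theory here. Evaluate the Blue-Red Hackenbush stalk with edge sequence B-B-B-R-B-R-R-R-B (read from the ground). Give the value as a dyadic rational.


Edges (from ground): B-B-B-R-B-R-R-R-B
By Berlekamp's sign-expansion rule, a Blue-Red Hackenbush stalk has the value of the surreal number whose sign sequence is the edge sequence with B -> + and R -> -.
Sign sequence: +++-+---+
Trace the sign expansion in the surreal number tree, starting from 0:
Edge 1: B (sign +) -> bounds (0, +inf), value = 1
Edge 2: B (sign +) -> bounds (1, +inf), value = 2
Edge 3: B (sign +) -> bounds (2, +inf), value = 3
Edge 4: R (sign -) -> bounds (2, 3), value = 5/2
Edge 5: B (sign +) -> bounds (5/2, 3), value = 11/4
Edge 6: R (sign -) -> bounds (5/2, 11/4), value = 21/8
Edge 7: R (sign -) -> bounds (5/2, 21/8), value = 41/16
Edge 8: R (sign -) -> bounds (5/2, 41/16), value = 81/32
Edge 9: B (sign +) -> bounds (81/32, 41/16), value = 163/64
Game value = 163/64

163/64


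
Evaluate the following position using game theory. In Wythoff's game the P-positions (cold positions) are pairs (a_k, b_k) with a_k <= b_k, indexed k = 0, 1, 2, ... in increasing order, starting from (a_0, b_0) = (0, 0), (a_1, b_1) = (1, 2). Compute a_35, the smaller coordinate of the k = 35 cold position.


By Wythoff's theorem, a_k = floor(k * phi) and b_k = floor(k * phi^2) = a_k + k, where phi = (1 + sqrt(5))/2 is the golden ratio.
phi = (1 + sqrt(5))/2 = 1.618034
k = 35
k * phi = 35 * 1.618034 = 56.631190
a_35 = floor(k * phi) = 56

56


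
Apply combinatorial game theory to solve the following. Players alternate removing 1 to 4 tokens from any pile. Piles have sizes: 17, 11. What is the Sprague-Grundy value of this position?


Subtraction set: {1, 2, 3, 4}
For this subtraction set, G(n) = n mod 5 (period = max + 1 = 5).
Pile 1 (size 17): G(17) = 17 mod 5 = 2
Pile 2 (size 11): G(11) = 11 mod 5 = 1
Total Grundy value = XOR of all: 2 XOR 1 = 3

3


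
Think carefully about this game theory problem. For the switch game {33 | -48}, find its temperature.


The game is {33 | -48}, a switch {a | b} with numbers a > b.
Cooling {a | b} by t gives {a - t | b + t}, which stops being hot when a - t = b + t, i.e. at t = (a - b)/2. So the temperature of a switch is (a - b)/2.
Temperature = (Left option - Right option) / 2
= (33 - (-48)) / 2
= 81 / 2
= 81/2

81/2


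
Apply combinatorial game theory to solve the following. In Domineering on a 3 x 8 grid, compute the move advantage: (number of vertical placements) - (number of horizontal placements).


Board is 3 x 8 (rows x cols).
Left (vertical) placements: (rows-1) * cols = 2 * 8 = 16
Right (horizontal) placements: rows * (cols-1) = 3 * 7 = 21
Advantage = Left - Right = 16 - 21 = -5

-5


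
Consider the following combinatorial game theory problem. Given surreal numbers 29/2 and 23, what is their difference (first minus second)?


x = 29/2, y = 23
Converting to common denominator: 2
x = 29/2, y = 46/2
x - y = 29/2 - 23 = -17/2

-17/2


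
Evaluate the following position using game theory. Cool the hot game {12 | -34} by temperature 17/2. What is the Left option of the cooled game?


Original game: {12 | -34} (a switch {a | b} with a > b).
Cooling by t (for t below the temperature (a - b)/2 = 23) taxes each move by t: {a | b} cooled by t is {a - t | b + t}.
Cooling amount: t = 17/2
Cooled Left option: 12 - 17/2 = 7/2
Cooled Right option: -34 + 17/2 = -51/2
Cooled game: {7/2 | -51/2}
Left option = 7/2

7/2


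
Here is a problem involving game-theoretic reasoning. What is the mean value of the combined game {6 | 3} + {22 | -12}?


G1 = {6 | 3}, G2 = {22 | -12}
Each is a switch {a | b} with numbers a > b; its mean value is (a + b)/2, and mean value is additive over game sums: m(G1 + G2) = m(G1) + m(G2).
Mean of G1 = (6 + (3))/2 = 9/2 = 9/2
Mean of G2 = (22 + (-12))/2 = 10/2 = 5
Mean of G1 + G2 = 9/2 + 5 = 19/2

19/2


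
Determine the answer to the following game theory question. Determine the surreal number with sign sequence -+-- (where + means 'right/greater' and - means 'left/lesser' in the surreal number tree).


Sign expansion: -+--
Rule: track bounds (lo, hi), initially (-inf, +inf). On '+', the current value becomes lo and we move to the simplest number in (value, hi): value + 1 if hi = +inf, otherwise the midpoint (value + hi)/2. On '-', the current value becomes hi and we move to value - 1 if lo = -inf, otherwise the midpoint (lo + value)/2.
Start at 0.
Step 1: sign = -, move left. Bounds: (-inf, 0). Value = -1
Step 2: sign = +, move right. Bounds: (-1, 0). Value = -1/2
Step 3: sign = -, move left. Bounds: (-1, -1/2). Value = -3/4
Step 4: sign = -, move left. Bounds: (-1, -3/4). Value = -7/8
The surreal number with sign expansion -+-- is -7/8.

-7/8


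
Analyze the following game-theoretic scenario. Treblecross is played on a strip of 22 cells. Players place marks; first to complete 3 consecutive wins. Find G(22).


Treblecross: place X on empty cells; 3-in-a-row wins.
Playing within two cells of an existing X lets the opponent win at once, so sensible play treats the cells i-2..i+2 around each X as dead. The player left with no safe cell loses, so this is a normal-play take-away game on strips of safe cells.
Placing X at cell i (0-indexed) of a strip of k safe cells leaves independent strips of sizes max(0, i-2) and max(0, k-i-3). Hence G(k) = mex{ G(max(0,i-2)) XOR G(max(0,k-i-3)) : 0 <= i < k }, with G(0) = 0.
G(1): splits (0,0):0^0=0 -> mex({0}) = 1
G(2): splits (0,0):0^0=0 -> mex({0}) = 1
G(3): splits (0,0):0^0=0 -> mex({0}) = 1
G(4): splits (0,1):0^1=1 (0,0):0^0=0 -> mex({0, 1}) = 2
G(5): splits (0,2):0^1=1 (0,1):0^1=1 (0,0):0^0=0 -> mex({0, 1}) = 2
G(6) = mex({1}) = 0
G(7) = mex({0, 1, 2}) = 3
G(8) = mex({0, 1, 2}) = 3
G(9) = mex({0, 2}) = 1
G(10) = mex({0, 2, 3}) = 1
G(11) = mex({0, 3}) = 1
G(12) = mex({1, 3}) = 0
G(13) = mex({0, 1, 2, 3}) = 4
G(14) = mex({0, 1, 2}) = 3
G(15) = mex({0, 1, 2}) = 3
G(16) = mex({0, 1, 2, 4}) = 3
G(17) = mex({0, 1, 3, 4}) = 2
G(18) = mex({0, 1, 3, 4}) = 2
G(19) = mex({0, 1, 3, 5}) = 2
G(20) = mex({0, 1, 2, 3, 5}) = 4
G(21) = mex({0, 1, 2, 3, 5}) = 4
G(22) = mex({1, 2, 6}) = 0
Therefore G(22) = 0.

0


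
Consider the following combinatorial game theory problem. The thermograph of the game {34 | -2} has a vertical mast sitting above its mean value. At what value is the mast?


Game = {34 | -2}, a switch {a | b} with numbers a > b.
Its thermograph has left wall a - t and right wall b + t, which meet at t = (a - b)/2, where both equal (a + b)/2. So the mast (mean value) is at (a + b)/2.
Mean = (34 + (-2))/2 = 32/2 = 16

16


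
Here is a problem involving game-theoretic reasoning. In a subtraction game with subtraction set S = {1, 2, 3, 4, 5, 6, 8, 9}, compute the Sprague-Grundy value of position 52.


The subtraction set is S = {1, 2, 3, 4, 5, 6, 8, 9}.
G(k) = mex{ G(k - s) : s in S, s <= k }. We compute iteratively: G(0) = 0.
G(1) = mex({0}) = 1
G(2) = mex({0, 1}) = 2
G(3) = mex({0, 1, 2}) = 3
G(4) = mex({0, 1, 2, 3}) = 4
G(5) = mex({0, 1, 2, 3, 4}) = 5
G(6) = mex({0, 1, 2, 3, 4, 5}) = 6
G(7) = mex({1, 2, 3, 4, 5, 6}) = 0
G(8) = mex({0, 2, 3, 4, 5, 6}) = 1
G(9) = mex({0, 1, 3, 4, 5, 6}) = 2
G(10) = mex({0, 1, 2, 4, 5, 6}) = 3
G(11) = mex({0, 1, 2, 3, 5, 6}) = 4
G(12) = mex({0, 1, 2, 3, 4, 6}) = 5
G(13) = mex({0, 1, 2, 3, 4, 5}) = 6
G(14) = mex({1, 2, 3, 4, 5, 6}) = 0
G(15) = mex({0, 2, 3, 4, 5, 6}) = 1
Observe that G(7)..G(15) = 0, 1, 2, 3, 4, 5, 6, 0, 1 repeats G(0)..G(8) = 0, 1, 2, 3, 4, 5, 6, 0, 1.
For k >= max(S) = 9, G(k) is determined by the previous 9 values G(k-9)..G(k-1); a window of 9 consecutive values has recurred shifted by 7, so by induction G(k + 7) = G(k) for all k >= 0: the sequence is periodic from the start with period 7.
One period: G(0..6) = 0, 1, 2, 3, 4, 5, 6.
52 mod 7 = 3, so G(52) = G(3) = 3.

3


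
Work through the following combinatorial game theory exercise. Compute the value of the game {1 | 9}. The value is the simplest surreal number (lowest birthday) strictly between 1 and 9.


Left options: {1}, max = 1
Right options: {9}, min = 9
All options are numbers and max(Left) < min(Right), so by the simplicity theorem the value is the simplest (earliest-born) number strictly between 1 and 9.
Integers 2 through 8 all lie strictly between 1 and 9.
Among integers, the simplest (lowest birthday = smallest |n|; 0 is born on day 0, +-n on day n) is 2.
No non-integer in the interval can be simpler: if x is a non-integer in the interval, then floor(x) or ceil(x) also lies in the interval (the interval contains an integer), and both are proper prefixes of x's sign expansion, i.e. born earlier. So the game value is 2.
Game value = 2

2


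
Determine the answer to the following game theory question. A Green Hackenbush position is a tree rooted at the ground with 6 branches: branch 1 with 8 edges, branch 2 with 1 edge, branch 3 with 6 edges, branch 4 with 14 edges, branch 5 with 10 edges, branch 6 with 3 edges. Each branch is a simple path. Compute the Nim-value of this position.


The tree has 6 branches from the ground vertex.
In Green Hackenbush, the Nim-value of a simple path of length k is k.
Branch 1: length 8, Nim-value = 8
Branch 2: length 1, Nim-value = 1
Branch 3: length 6, Nim-value = 6
Branch 4: length 14, Nim-value = 14
Branch 5: length 10, Nim-value = 10
Branch 6: length 3, Nim-value = 3
Total Nim-value = XOR of all branch values:
0 XOR 8 = 8
8 XOR 1 = 9
9 XOR 6 = 15
15 XOR 14 = 1
1 XOR 10 = 11
11 XOR 3 = 8
Nim-value of the tree = 8

8


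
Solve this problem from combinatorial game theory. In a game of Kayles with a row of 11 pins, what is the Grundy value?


Kayles: a move removes 1 or 2 adjacent pins from a contiguous row.
Removing pins from a row of k leaves two independent rows (a, b) with a + b = k - 1 (one pin) or a + b = k - 2 (two pins); an end removal gives a = 0.
By Sprague-Grundy, G(k) = mex{ G(a) XOR G(b) } over all these splits. G(0) = 0.
G(1): splits (0,0):0^0=0 -> mex({0}) = 1
G(2): splits (0,1):0^1=1 (0,0):0^0=0 -> mex({0, 1}) = 2
G(3): splits (0,2):0^2=2 (1,1):1^1=0 (0,1):0^1=1 -> mex({0, 1, 2}) = 3
G(4): splits (0,3):0^3=3 (1,2):1^2=3 (0,2):0^2=2 (1,1):1^1=0 -> mex({0, 2, 3}) = 1
G(5): splits (0,4):0^1=1 (1,3):1^3=2 (2,2):2^2=0 (0,3):0^3=3 (1,2):1^2=3 -> mex({0, 1, 2, 3}) = 4
G(6) = mex({0, 1, 2, 4}) = 3
G(7) = mex({0, 1, 3, 4, 5}) = 2
G(8) = mex({0, 2, 3, 5, 6}) = 1
G(9) = mex({0, 1, 2, 3, 6, 7}) = 4
G(10) = mex({0, 1, 3, 4, 5, 7}) = 2
G(11) = mex({0, 1, 2, 3, 4, 5}) = 6
Therefore G(11) = 6.

6


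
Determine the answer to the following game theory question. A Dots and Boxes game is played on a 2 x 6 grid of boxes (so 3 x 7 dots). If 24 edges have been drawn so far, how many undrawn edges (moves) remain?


Grid: 2 x 6 boxes, i.e. 3 rows and 7 columns of dots.
Horizontal edges: (rows + 1) * cols = 3 * 6 = 18
Vertical edges: rows * (cols + 1) = 2 * 7 = 14
Total edges: 18 + 14 = 32
Edges drawn: 24
Remaining: 32 - 24 = 8

8


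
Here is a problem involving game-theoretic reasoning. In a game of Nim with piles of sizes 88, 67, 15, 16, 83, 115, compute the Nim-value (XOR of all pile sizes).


We need the XOR (exclusive or) of all pile sizes.
After XOR-ing pile 1 (size 88): 0 XOR 88 = 88
After XOR-ing pile 2 (size 67): 88 XOR 67 = 27
After XOR-ing pile 3 (size 15): 27 XOR 15 = 20
After XOR-ing pile 4 (size 16): 20 XOR 16 = 4
After XOR-ing pile 5 (size 83): 4 XOR 83 = 87
After XOR-ing pile 6 (size 115): 87 XOR 115 = 36
The Nim-value of this position is 36.

36


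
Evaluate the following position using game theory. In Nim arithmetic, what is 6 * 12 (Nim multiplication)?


Nim multiplication is bilinear over XOR: (u XOR v) * w = (u*w) XOR (v*w).
So we split each operand into its bit components and XOR the pairwise Nim products.
6 = 2 + 4 (as XOR of powers of 2).
12 = 4 + 8 (as XOR of powers of 2).
Using the standard Nim-product table on single bits:
  2*2 = 3,   2*4 = 8,   2*8 = 12,
  4*4 = 6,   4*8 = 11,  8*8 = 13,
and  1*x = x (identity), k*l = l*k (commutative).
Pairwise Nim products:
  2 * 4 = 8
  2 * 8 = 12
  4 * 4 = 6
  4 * 8 = 11
XOR them: 8 XOR 12 XOR 6 XOR 11 = 9.
Result: 6 * 12 = 9 (in Nim).

9


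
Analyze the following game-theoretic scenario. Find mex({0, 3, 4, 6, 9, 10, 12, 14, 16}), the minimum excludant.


Set = {0, 3, 4, 6, 9, 10, 12, 14, 16}
0 is in the set.
1 is NOT in the set. This is the mex.
mex = 1

1


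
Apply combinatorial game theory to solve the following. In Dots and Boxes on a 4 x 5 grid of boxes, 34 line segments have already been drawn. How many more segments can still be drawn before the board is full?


Grid: 4 x 5 boxes, i.e. 5 rows and 6 columns of dots.
Horizontal edges: (rows + 1) * cols = 5 * 5 = 25
Vertical edges: rows * (cols + 1) = 4 * 6 = 24
Total edges: 25 + 24 = 49
Edges drawn: 34
Remaining: 49 - 34 = 15

15


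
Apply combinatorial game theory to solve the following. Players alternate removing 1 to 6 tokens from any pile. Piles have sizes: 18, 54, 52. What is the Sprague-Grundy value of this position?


Subtraction set: {1, 2, 3, 4, 5, 6}
For this subtraction set, G(n) = n mod 7 (period = max + 1 = 7).
Pile 1 (size 18): G(18) = 18 mod 7 = 4
Pile 2 (size 54): G(54) = 54 mod 7 = 5
Pile 3 (size 52): G(52) = 52 mod 7 = 3
Total Grundy value = XOR of all: 4 XOR 5 XOR 3 = 2

2


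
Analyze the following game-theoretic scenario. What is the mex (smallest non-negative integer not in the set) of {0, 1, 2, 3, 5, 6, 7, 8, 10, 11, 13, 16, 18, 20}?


Set = {0, 1, 2, 3, 5, 6, 7, 8, 10, 11, 13, 16, 18, 20}
0 is in the set.
1 is in the set.
2 is in the set.
3 is in the set.
4 is NOT in the set. This is the mex.
mex = 4

4


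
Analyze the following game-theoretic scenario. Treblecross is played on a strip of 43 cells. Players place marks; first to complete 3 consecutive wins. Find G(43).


Treblecross: place X on empty cells; 3-in-a-row wins.
Playing within two cells of an existing X lets the opponent win at once, so sensible play treats the cells i-2..i+2 around each X as dead. The player left with no safe cell loses, so this is a normal-play take-away game on strips of safe cells.
Placing X at cell i (0-indexed) of a strip of k safe cells leaves independent strips of sizes max(0, i-2) and max(0, k-i-3). Hence G(k) = mex{ G(max(0,i-2)) XOR G(max(0,k-i-3)) : 0 <= i < k }, with G(0) = 0.
G(1): splits (0,0):0^0=0 -> mex({0}) = 1
G(2): splits (0,0):0^0=0 -> mex({0}) = 1
G(3): splits (0,0):0^0=0 -> mex({0}) = 1
G(4): splits (0,1):0^1=1 (0,0):0^0=0 -> mex({0, 1}) = 2
G(5): splits (0,2):0^1=1 (0,1):0^1=1 (0,0):0^0=0 -> mex({0, 1}) = 2
G(6) = mex({1}) = 0
G(7) = mex({0, 1, 2}) = 3
G(8) = mex({0, 1, 2}) = 3
G(9) = mex({0, 2}) = 1
G(10) = mex({0, 2, 3}) = 1
G(11) = mex({0, 3}) = 1
G(12) = mex({1, 3}) = 0
G(13) = mex({0, 1, 2, 3}) = 4
G(14) = mex({0, 1, 2}) = 3
G(15) = mex({0, 1, 2}) = 3
G(16) = mex({0, 1, 2, 4}) = 3
G(17) = mex({0, 1, 3, 4}) = 2
G(18) = mex({0, 1, 3, 4}) = 2
G(19) = mex({0, 1, 3, 5}) = 2
G(20) = mex({0, 1, 2, 3, 5}) = 4
G(21) = mex({0, 1, 2, 3, 5}) = 4
G(22) = mex({1, 2, 6}) = 0
G(23) = mex({0, 1, 2, 3, 4, 6}) = 5
G(24) = mex({0, 1, 2, 3, 4}) = 5
G(25) = mex({0, 1, 3, 4, 7}) = 2
G(26) = mex({0, 1, 3, 4, 5, 7}) = 2
G(27) = mex({0, 1, 3, 5}) = 2
G(28) = mex({0, 1, 2, 5}) = 3
G(29) = mex({0, 1, 2, 4, 5, 6}) = 3
G(30) = mex({1, 2, 4, 6}) = 0
G(31) = mex({0, 1, 2, 3, 4, 6}) = 5
G(32) = mex({1, 2, 3, 4, 7}) = 0
G(33) = mex({0, 3, 7}) = 1
G(34) = mex({0, 2, 3, 5, 7}) = 1
G(35) = mex({0, 2, 3, 5, 6}) = 1
G(36) = mex({0, 1, 2, 5, 6}) = 3
G(37) = mex({0, 1, 2, 4, 5, 6}) = 3
G(38) = mex({0, 1, 2, 4}) = 3
G(39) = mex({0, 1, 2, 3, 4, 7}) = 5
G(40) = mex({0, 1, 2, 3, 4, 5, 7}) = 6
G(41) = mex({0, 1, 2, 3, 5, 7}) = 4
G(42) = mex({0, 1, 2, 3, 5, 6, 7}) = 4
G(43) = mex({0, 2, 3, 5, 6}) = 1
Therefore G(43) = 1.

1


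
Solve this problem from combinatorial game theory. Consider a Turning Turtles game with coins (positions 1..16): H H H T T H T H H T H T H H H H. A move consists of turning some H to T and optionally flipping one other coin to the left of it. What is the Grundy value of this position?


Coins: H H H T T H T H H T H T H H H H
Key fact: a single head at position k behaves exactly like a Nim heap of size k (turning it to T and optionally flipping a coin at j < k corresponds to moving the heap from k to j, or to 0), and heads combine as a disjunctive sum (two heads at the same place would cancel, matching j XOR j = 0). So the Nim-value is the XOR of the 1-indexed positions of the heads.
Face-up positions (1-indexed): [1, 2, 3, 6, 8, 9, 11, 13, 14, 15, 16]
XOR 0 with 1: 0 XOR 1 = 1
XOR 1 with 2: 1 XOR 2 = 3
XOR 3 with 3: 3 XOR 3 = 0
XOR 0 with 6: 0 XOR 6 = 6
XOR 6 with 8: 6 XOR 8 = 14
XOR 14 with 9: 14 XOR 9 = 7
XOR 7 with 11: 7 XOR 11 = 12
XOR 12 with 13: 12 XOR 13 = 1
XOR 1 with 14: 1 XOR 14 = 15
XOR 15 with 15: 15 XOR 15 = 0
XOR 0 with 16: 0 XOR 16 = 16
Nim-value = 16

16


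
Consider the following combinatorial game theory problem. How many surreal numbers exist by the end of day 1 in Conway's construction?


Day 0: {|} = 0 is born. Count = 1.
Day n: the number of surreal numbers born by day n is 2^(n+1) - 1.
By day 0: 2^1 - 1 = 1
By day 1: 2^2 - 1 = 3
By day 1: 3 surreal numbers.

3


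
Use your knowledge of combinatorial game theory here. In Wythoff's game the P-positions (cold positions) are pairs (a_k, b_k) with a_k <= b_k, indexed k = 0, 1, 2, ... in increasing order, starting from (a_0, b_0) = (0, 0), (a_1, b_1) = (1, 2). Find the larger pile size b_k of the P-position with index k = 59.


By Wythoff's theorem, a_k = floor(k * phi) and b_k = floor(k * phi^2) = a_k + k, where phi = (1 + sqrt(5))/2 is the golden ratio.
phi = (1 + sqrt(5))/2 = 1.618034
phi^2 = phi + 1 = 2.618034
k = 59
k * phi^2 = 59 * 2.618034 = 154.464005
b_59 = floor(k * phi^2) = 154 (check: a_59 + k = 95 + 59 = 154)

154


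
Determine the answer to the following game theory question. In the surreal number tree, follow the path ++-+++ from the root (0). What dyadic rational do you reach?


Sign expansion: ++-+++
Rule: track bounds (lo, hi), initially (-inf, +inf). On '+', the current value becomes lo and we move to the simplest number in (value, hi): value + 1 if hi = +inf, otherwise the midpoint (value + hi)/2. On '-', the current value becomes hi and we move to value - 1 if lo = -inf, otherwise the midpoint (lo + value)/2.
Start at 0.
Step 1: sign = +, move right. Bounds: (0, +inf). Value = 1
Step 2: sign = +, move right. Bounds: (1, +inf). Value = 2
Step 3: sign = -, move left. Bounds: (1, 2). Value = 3/2
Step 4: sign = +, move right. Bounds: (3/2, 2). Value = 7/4
Step 5: sign = +, move right. Bounds: (7/4, 2). Value = 15/8
Step 6: sign = +, move right. Bounds: (15/8, 2). Value = 31/16
The surreal number with sign expansion ++-+++ is 31/16.

31/16


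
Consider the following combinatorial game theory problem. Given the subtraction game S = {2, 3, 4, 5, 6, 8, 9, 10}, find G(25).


The subtraction set is S = {2, 3, 4, 5, 6, 8, 9, 10}.
G(k) = mex{ G(k - s) : s in S, s <= k }. We compute iteratively: G(0) = 0.
G(1) = mex({}) = 0
G(2) = mex({0}) = 1
G(3) = mex({0}) = 1
G(4) = mex({0, 1}) = 2
G(5) = mex({0, 1}) = 2
G(6) = mex({0, 1, 2}) = 3
G(7) = mex({0, 1, 2}) = 3
G(8) = mex({0, 1, 2, 3}) = 4
G(9) = mex({0, 1, 2, 3}) = 4
G(10) = mex({0, 1, 2, 3, 4}) = 5
G(11) = mex({0, 1, 2, 3, 4}) = 5
G(12) = mex({1, 2, 3, 4, 5}) = 0
G(13) = mex({1, 2, 3, 4, 5}) = 0
G(14) = mex({0, 2, 3, 4, 5}) = 1
G(15) = mex({0, 2, 3, 4, 5}) = 1
G(16) = mex({0, 1, 3, 4, 5}) = 2
G(17) = mex({0, 1, 3, 4, 5}) = 2
G(18) = mex({0, 1, 2, 4, 5}) = 3
G(19) = mex({0, 1, 2, 4, 5}) = 3
G(20) = mex({0, 1, 2, 3, 5}) = 4
G(21) = mex({0, 1, 2, 3, 5}) = 4
Observe that G(12)..G(21) = 0, 0, 1, 1, 2, 2, 3, 3, 4, 4 repeats G(0)..G(9) = 0, 0, 1, 1, 2, 2, 3, 3, 4, 4.
For k >= max(S) = 10, G(k) is determined by the previous 10 values G(k-10)..G(k-1); a window of 10 consecutive values has recurred shifted by 12, so by induction G(k + 12) = G(k) for all k >= 0: the sequence is periodic from the start with period 12.
One period: G(0..11) = 0, 0, 1, 1, 2, 2, 3, 3, 4, 4, 5, 5.
25 mod 12 = 1, so G(25) = G(1) = 0.

0


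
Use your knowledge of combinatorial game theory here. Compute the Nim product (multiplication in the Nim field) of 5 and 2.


Nim multiplication is bilinear over XOR: (u XOR v) * w = (u*w) XOR (v*w).
So we split each operand into its bit components and XOR the pairwise Nim products.
5 = 1 + 4 (as XOR of powers of 2).
2 = 2 (as XOR of powers of 2).
Using the standard Nim-product table on single bits:
  2*2 = 3,   2*4 = 8,   2*8 = 12,
  4*4 = 6,   4*8 = 11,  8*8 = 13,
and  1*x = x (identity), k*l = l*k (commutative).
Pairwise Nim products:
  1 * 2 = 2
  4 * 2 = 8
XOR them: 2 XOR 8 = 10.
Result: 5 * 2 = 10 (in Nim).

10


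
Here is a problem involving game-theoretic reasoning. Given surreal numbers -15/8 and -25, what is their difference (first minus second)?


x = -15/8, y = -25
Converting to common denominator: 8
x = -15/8, y = -200/8
x - y = -15/8 - -25 = 185/8

185/8


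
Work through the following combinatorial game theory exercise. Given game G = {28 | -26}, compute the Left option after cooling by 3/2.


Original game: {28 | -26} (a switch {a | b} with a > b).
Cooling by t (for t below the temperature (a - b)/2 = 27) taxes each move by t: {a | b} cooled by t is {a - t | b + t}.
Cooling amount: t = 3/2
Cooled Left option: 28 - 3/2 = 53/2
Cooled Right option: -26 + 3/2 = -49/2
Cooled game: {53/2 | -49/2}
Left option = 53/2

53/2


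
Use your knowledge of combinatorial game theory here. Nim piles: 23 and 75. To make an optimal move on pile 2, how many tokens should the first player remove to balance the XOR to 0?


Piles: 23 and 75
Current XOR: 23 XOR 75 = 92 (non-zero, so this is an N-position).
To make the XOR zero, we need to find a move that balances the piles.
For pile 2 (size 75): target = 75 XOR 92 = 23
We reduce pile 2 from 75 to 23.
Tokens removed: 75 - 23 = 52
Verification: 23 XOR 23 = 0

52


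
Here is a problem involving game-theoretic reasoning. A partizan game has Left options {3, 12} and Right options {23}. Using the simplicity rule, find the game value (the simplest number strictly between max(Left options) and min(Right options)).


Left options: {3, 12}, max = 12
Right options: {23}, min = 23
All options are numbers and max(Left) < min(Right), so by the simplicity theorem the value is the simplest (earliest-born) number strictly between 12 and 23.
Integers 13 through 22 all lie strictly between 12 and 23.
Among integers, the simplest (lowest birthday = smallest |n|; 0 is born on day 0, +-n on day n) is 13.
No non-integer in the interval can be simpler: if x is a non-integer in the interval, then floor(x) or ceil(x) also lies in the interval (the interval contains an integer), and both are proper prefixes of x's sign expansion, i.e. born earlier. So the game value is 13.
Game value = 13

13


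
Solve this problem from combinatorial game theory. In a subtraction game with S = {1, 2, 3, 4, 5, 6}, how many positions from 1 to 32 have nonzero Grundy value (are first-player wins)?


Subtraction set S = {1, 2, 3, 4, 5, 6}, so G(n) = n mod 7.
G(n) = 0 when n is a multiple of 7.
Multiples of 7 in [1, 32]: 4
N-positions (nonzero Grundy) = 32 - 4 = 28

28


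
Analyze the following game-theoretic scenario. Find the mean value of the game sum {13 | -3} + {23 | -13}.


G1 = {13 | -3}, G2 = {23 | -13}
Each is a switch {a | b} with numbers a > b; its mean value is (a + b)/2, and mean value is additive over game sums: m(G1 + G2) = m(G1) + m(G2).
Mean of G1 = (13 + (-3))/2 = 10/2 = 5
Mean of G2 = (23 + (-13))/2 = 10/2 = 5
Mean of G1 + G2 = 5 + 5 = 10

10


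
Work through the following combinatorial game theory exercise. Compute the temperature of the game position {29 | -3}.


The game is {29 | -3}, a switch {a | b} with numbers a > b.
Cooling {a | b} by t gives {a - t | b + t}, which stops being hot when a - t = b + t, i.e. at t = (a - b)/2. So the temperature of a switch is (a - b)/2.
Temperature = (Left option - Right option) / 2
= (29 - (-3)) / 2
= 32 / 2
= 16

16


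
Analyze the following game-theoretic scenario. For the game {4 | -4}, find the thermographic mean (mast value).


Game = {4 | -4}, a switch {a | b} with numbers a > b.
Its thermograph has left wall a - t and right wall b + t, which meet at t = (a - b)/2, where both equal (a + b)/2. So the mast (mean value) is at (a + b)/2.
Mean = (4 + (-4))/2 = 0/2 = 0

0


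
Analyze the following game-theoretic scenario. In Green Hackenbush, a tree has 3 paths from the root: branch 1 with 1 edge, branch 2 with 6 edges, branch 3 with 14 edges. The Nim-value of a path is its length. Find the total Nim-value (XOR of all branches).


The tree has 3 branches from the ground vertex.
In Green Hackenbush, the Nim-value of a simple path of length k is k.
Branch 1: length 1, Nim-value = 1
Branch 2: length 6, Nim-value = 6
Branch 3: length 14, Nim-value = 14
Total Nim-value = XOR of all branch values:
0 XOR 1 = 1
1 XOR 6 = 7
7 XOR 14 = 9
Nim-value of the tree = 9

9


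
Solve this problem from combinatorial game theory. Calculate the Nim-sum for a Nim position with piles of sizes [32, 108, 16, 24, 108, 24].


We need the XOR (exclusive or) of all pile sizes.
After XOR-ing pile 1 (size 32): 0 XOR 32 = 32
After XOR-ing pile 2 (size 108): 32 XOR 108 = 76
After XOR-ing pile 3 (size 16): 76 XOR 16 = 92
After XOR-ing pile 4 (size 24): 92 XOR 24 = 68
After XOR-ing pile 5 (size 108): 68 XOR 108 = 40
After XOR-ing pile 6 (size 24): 40 XOR 24 = 48
The Nim-value of this position is 48.

48


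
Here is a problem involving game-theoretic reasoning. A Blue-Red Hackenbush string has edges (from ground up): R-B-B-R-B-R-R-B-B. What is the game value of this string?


Edges (from ground): R-B-B-R-B-R-R-B-B
By Berlekamp's sign-expansion rule, a Blue-Red Hackenbush stalk has the value of the surreal number whose sign sequence is the edge sequence with B -> + and R -> -.
Sign sequence: -++-+--++
Trace the sign expansion in the surreal number tree, starting from 0:
Edge 1: R (sign -) -> bounds (-inf, 0), value = -1
Edge 2: B (sign +) -> bounds (-1, 0), value = -1/2
Edge 3: B (sign +) -> bounds (-1/2, 0), value = -1/4
Edge 4: R (sign -) -> bounds (-1/2, -1/4), value = -3/8
Edge 5: B (sign +) -> bounds (-3/8, -1/4), value = -5/16
Edge 6: R (sign -) -> bounds (-3/8, -5/16), value = -11/32
Edge 7: R (sign -) -> bounds (-3/8, -11/32), value = -23/64
Edge 8: B (sign +) -> bounds (-23/64, -11/32), value = -45/128
Edge 9: B (sign +) -> bounds (-45/128, -11/32), value = -89/256
Game value = -89/256

-89/256


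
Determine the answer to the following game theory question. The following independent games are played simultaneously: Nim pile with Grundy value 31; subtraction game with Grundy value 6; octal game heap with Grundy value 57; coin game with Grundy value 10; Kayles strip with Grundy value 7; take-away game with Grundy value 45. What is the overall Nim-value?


By the Sprague-Grundy theorem, the Grundy value of a sum of games is the XOR of individual Grundy values.
Nim pile: Grundy value = 31. Running XOR: 0 XOR 31 = 31
subtraction game: Grundy value = 6. Running XOR: 31 XOR 6 = 25
octal game heap: Grundy value = 57. Running XOR: 25 XOR 57 = 32
coin game: Grundy value = 10. Running XOR: 32 XOR 10 = 42
Kayles strip: Grundy value = 7. Running XOR: 42 XOR 7 = 45
take-away game: Grundy value = 45. Running XOR: 45 XOR 45 = 0
The combined Grundy value is 0.

0


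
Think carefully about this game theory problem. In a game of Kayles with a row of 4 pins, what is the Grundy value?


Kayles: a move removes 1 or 2 adjacent pins from a contiguous row.
Removing pins from a row of k leaves two independent rows (a, b) with a + b = k - 1 (one pin) or a + b = k - 2 (two pins); an end removal gives a = 0.
By Sprague-Grundy, G(k) = mex{ G(a) XOR G(b) } over all these splits. G(0) = 0.
G(1): splits (0,0):0^0=0 -> mex({0}) = 1
G(2): splits (0,1):0^1=1 (0,0):0^0=0 -> mex({0, 1}) = 2
G(3): splits (0,2):0^2=2 (1,1):1^1=0 (0,1):0^1=1 -> mex({0, 1, 2}) = 3
G(4): splits (0,3):0^3=3 (1,2):1^2=3 (0,2):0^2=2 (1,1):1^1=0 -> mex({0, 2, 3}) = 1
Therefore G(4) = 1.

1


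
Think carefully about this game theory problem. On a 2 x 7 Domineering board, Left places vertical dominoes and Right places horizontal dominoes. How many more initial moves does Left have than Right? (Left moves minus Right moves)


Board is 2 x 7 (rows x cols).
Left (vertical) placements: (rows-1) * cols = 1 * 7 = 7
Right (horizontal) placements: rows * (cols-1) = 2 * 6 = 12
Advantage = Left - Right = 7 - 12 = -5

-5


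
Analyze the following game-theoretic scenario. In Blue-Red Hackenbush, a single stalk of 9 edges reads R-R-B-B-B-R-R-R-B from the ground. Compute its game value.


Edges (from ground): R-R-B-B-B-R-R-R-B
By Berlekamp's sign-expansion rule, a Blue-Red Hackenbush stalk has the value of the surreal number whose sign sequence is the edge sequence with B -> + and R -> -.
Sign sequence: --+++---+
Trace the sign expansion in the surreal number tree, starting from 0:
Edge 1: R (sign -) -> bounds (-inf, 0), value = -1
Edge 2: R (sign -) -> bounds (-inf, -1), value = -2
Edge 3: B (sign +) -> bounds (-2, -1), value = -3/2
Edge 4: B (sign +) -> bounds (-3/2, -1), value = -5/4
Edge 5: B (sign +) -> bounds (-5/4, -1), value = -9/8
Edge 6: R (sign -) -> bounds (-5/4, -9/8), value = -19/16
Edge 7: R (sign -) -> bounds (-5/4, -19/16), value = -39/32
Edge 8: R (sign -) -> bounds (-5/4, -39/32), value = -79/64
Edge 9: B (sign +) -> bounds (-79/64, -39/32), value = -157/128
Game value = -157/128

-157/128


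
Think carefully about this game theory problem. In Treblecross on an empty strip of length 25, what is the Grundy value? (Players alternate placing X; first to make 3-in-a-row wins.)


Treblecross: place X on empty cells; 3-in-a-row wins.
Playing within two cells of an existing X lets the opponent win at once, so sensible play treats the cells i-2..i+2 around each X as dead. The player left with no safe cell loses, so this is a normal-play take-away game on strips of safe cells.
Placing X at cell i (0-indexed) of a strip of k safe cells leaves independent strips of sizes max(0, i-2) and max(0, k-i-3). Hence G(k) = mex{ G(max(0,i-2)) XOR G(max(0,k-i-3)) : 0 <= i < k }, with G(0) = 0.
G(1): splits (0,0):0^0=0 -> mex({0}) = 1
G(2): splits (0,0):0^0=0 -> mex({0}) = 1
G(3): splits (0,0):0^0=0 -> mex({0}) = 1
G(4): splits (0,1):0^1=1 (0,0):0^0=0 -> mex({0, 1}) = 2
G(5): splits (0,2):0^1=1 (0,1):0^1=1 (0,0):0^0=0 -> mex({0, 1}) = 2
G(6) = mex({1}) = 0
G(7) = mex({0, 1, 2}) = 3
G(8) = mex({0, 1, 2}) = 3
G(9) = mex({0, 2}) = 1
G(10) = mex({0, 2, 3}) = 1
G(11) = mex({0, 3}) = 1
G(12) = mex({1, 3}) = 0
G(13) = mex({0, 1, 2, 3}) = 4
G(14) = mex({0, 1, 2}) = 3
G(15) = mex({0, 1, 2}) = 3
G(16) = mex({0, 1, 2, 4}) = 3
G(17) = mex({0, 1, 3, 4}) = 2
G(18) = mex({0, 1, 3, 4}) = 2
G(19) = mex({0, 1, 3, 5}) = 2
G(20) = mex({0, 1, 2, 3, 5}) = 4
G(21) = mex({0, 1, 2, 3, 5}) = 4
G(22) = mex({1, 2, 6}) = 0
G(23) = mex({0, 1, 2, 3, 4, 6}) = 5
G(24) = mex({0, 1, 2, 3, 4}) = 5
G(25) = mex({0, 1, 3, 4, 7}) = 2
Therefore G(25) = 2.

2


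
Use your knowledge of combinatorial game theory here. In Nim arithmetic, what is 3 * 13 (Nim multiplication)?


Nim multiplication is bilinear over XOR: (u XOR v) * w = (u*w) XOR (v*w).
So we split each operand into its bit components and XOR the pairwise Nim products.
3 = 1 + 2 (as XOR of powers of 2).
13 = 1 + 4 + 8 (as XOR of powers of 2).
Using the standard Nim-product table on single bits:
  2*2 = 3,   2*4 = 8,   2*8 = 12,
  4*4 = 6,   4*8 = 11,  8*8 = 13,
and  1*x = x (identity), k*l = l*k (commutative).
Pairwise Nim products:
  1 * 1 = 1
  1 * 4 = 4
  1 * 8 = 8
  2 * 1 = 2
  2 * 4 = 8
  2 * 8 = 12
XOR them: 1 XOR 4 XOR 8 XOR 2 XOR 8 XOR 12 = 11.
Result: 3 * 13 = 11 (in Nim).

11


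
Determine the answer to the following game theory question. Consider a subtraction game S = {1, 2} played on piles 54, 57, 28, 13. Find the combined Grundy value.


Subtraction set: {1, 2}
For this subtraction set, G(n) = n mod 3 (period = max + 1 = 3).
Pile 1 (size 54): G(54) = 54 mod 3 = 0
Pile 2 (size 57): G(57) = 57 mod 3 = 0
Pile 3 (size 28): G(28) = 28 mod 3 = 1
Pile 4 (size 13): G(13) = 13 mod 3 = 1
Total Grundy value = XOR of all: 0 XOR 0 XOR 1 XOR 1 = 0

0


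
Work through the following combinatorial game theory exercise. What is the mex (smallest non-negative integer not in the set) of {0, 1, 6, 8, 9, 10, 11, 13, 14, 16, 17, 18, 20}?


Set = {0, 1, 6, 8, 9, 10, 11, 13, 14, 16, 17, 18, 20}
0 is in the set.
1 is in the set.
2 is NOT in the set. This is the mex.
mex = 2

2


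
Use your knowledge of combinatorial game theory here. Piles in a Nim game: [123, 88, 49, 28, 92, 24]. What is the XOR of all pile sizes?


We need the XOR (exclusive or) of all pile sizes.
After XOR-ing pile 1 (size 123): 0 XOR 123 = 123
After XOR-ing pile 2 (size 88): 123 XOR 88 = 35
After XOR-ing pile 3 (size 49): 35 XOR 49 = 18
After XOR-ing pile 4 (size 28): 18 XOR 28 = 14
After XOR-ing pile 5 (size 92): 14 XOR 92 = 82
After XOR-ing pile 6 (size 24): 82 XOR 24 = 74
The Nim-value of this position is 74.

74


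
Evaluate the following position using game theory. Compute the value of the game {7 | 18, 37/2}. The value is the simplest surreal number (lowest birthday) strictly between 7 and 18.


Left options: {7}, max = 7
Right options: {18, 37/2}, min = 18
All options are numbers and max(Left) < min(Right), so by the simplicity theorem the value is the simplest (earliest-born) number strictly between 7 and 18.
Integers 8 through 17 all lie strictly between 7 and 18.
Among integers, the simplest (lowest birthday = smallest |n|; 0 is born on day 0, +-n on day n) is 8.
No non-integer in the interval can be simpler: if x is a non-integer in the interval, then floor(x) or ceil(x) also lies in the interval (the interval contains an integer), and both are proper prefixes of x's sign expansion, i.e. born earlier. So the game value is 8.
Game value = 8

8


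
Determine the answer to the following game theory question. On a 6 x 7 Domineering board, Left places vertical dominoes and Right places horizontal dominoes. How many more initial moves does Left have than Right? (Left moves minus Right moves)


Board is 6 x 7 (rows x cols).
Left (vertical) placements: (rows-1) * cols = 5 * 7 = 35
Right (horizontal) placements: rows * (cols-1) = 6 * 6 = 36
Advantage = Left - Right = 35 - 36 = -1

-1


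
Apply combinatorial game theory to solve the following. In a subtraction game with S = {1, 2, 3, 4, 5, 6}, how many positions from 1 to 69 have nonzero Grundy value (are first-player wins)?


Subtraction set S = {1, 2, 3, 4, 5, 6}, so G(n) = n mod 7.
G(n) = 0 when n is a multiple of 7.
Multiples of 7 in [1, 69]: 9
N-positions (nonzero Grundy) = 69 - 9 = 60

60


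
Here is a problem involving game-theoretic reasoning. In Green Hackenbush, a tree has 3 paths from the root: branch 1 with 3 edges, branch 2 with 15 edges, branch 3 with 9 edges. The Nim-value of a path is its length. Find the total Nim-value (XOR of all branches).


The tree has 3 branches from the ground vertex.
In Green Hackenbush, the Nim-value of a simple path of length k is k.
Branch 1: length 3, Nim-value = 3
Branch 2: length 15, Nim-value = 15
Branch 3: length 9, Nim-value = 9
Total Nim-value = XOR of all branch values:
0 XOR 3 = 3
3 XOR 15 = 12
12 XOR 9 = 5
Nim-value of the tree = 5

5


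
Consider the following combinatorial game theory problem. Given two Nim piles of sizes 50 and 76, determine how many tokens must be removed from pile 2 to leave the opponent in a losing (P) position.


Piles: 50 and 76
Current XOR: 50 XOR 76 = 126 (non-zero, so this is an N-position).
To make the XOR zero, we need to find a move that balances the piles.
For pile 2 (size 76): target = 76 XOR 126 = 50
We reduce pile 2 from 76 to 50.
Tokens removed: 76 - 50 = 26
Verification: 50 XOR 50 = 0

26


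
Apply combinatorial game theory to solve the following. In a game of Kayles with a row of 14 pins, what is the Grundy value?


Kayles: a move removes 1 or 2 adjacent pins from a contiguous row.
Removing pins from a row of k leaves two independent rows (a, b) with a + b = k - 1 (one pin) or a + b = k - 2 (two pins); an end removal gives a = 0.
By Sprague-Grundy, G(k) = mex{ G(a) XOR G(b) } over all these splits. G(0) = 0.
G(1): splits (0,0):0^0=0 -> mex({0}) = 1
G(2): splits (0,1):0^1=1 (0,0):0^0=0 -> mex({0, 1}) = 2
G(3): splits (0,2):0^2=2 (1,1):1^1=0 (0,1):0^1=1 -> mex({0, 1, 2}) = 3
G(4): splits (0,3):0^3=3 (1,2):1^2=3 (0,2):0^2=2 (1,1):1^1=0 -> mex({0, 2, 3}) = 1
G(5): splits (0,4):0^1=1 (1,3):1^3=2 (2,2):2^2=0 (0,3):0^3=3 (1,2):1^2=3 -> mex({0, 1, 2, 3}) = 4
G(6) = mex({0, 1, 2, 4}) = 3
G(7) = mex({0, 1, 3, 4, 5}) = 2
G(8) = mex({0, 2, 3, 5, 6}) = 1
G(9) = mex({0, 1, 2, 3, 6, 7}) = 4
G(10) = mex({0, 1, 3, 4, 5, 7}) = 2
G(11) = mex({0, 1, 2, 3, 4, 5}) = 6
G(12) = mex({0, 1, 2, 3, 5, 6, 7}) = 4
G(13) = mex({0, 2, 3, 4, 6, 7}) = 1
G(14) = mex({0, 1, 4, 5, 6, 7}) = 2
Therefore G(14) = 2.

2


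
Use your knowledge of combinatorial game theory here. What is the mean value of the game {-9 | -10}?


Game = {-9 | -10}, a switch {a | b} with numbers a > b.
Its thermograph has left wall a - t and right wall b + t, which meet at t = (a - b)/2, where both equal (a + b)/2. So the mast (mean value) is at (a + b)/2.
Mean = (-9 + (-10))/2 = -19/2 = -19/2

-19/2
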